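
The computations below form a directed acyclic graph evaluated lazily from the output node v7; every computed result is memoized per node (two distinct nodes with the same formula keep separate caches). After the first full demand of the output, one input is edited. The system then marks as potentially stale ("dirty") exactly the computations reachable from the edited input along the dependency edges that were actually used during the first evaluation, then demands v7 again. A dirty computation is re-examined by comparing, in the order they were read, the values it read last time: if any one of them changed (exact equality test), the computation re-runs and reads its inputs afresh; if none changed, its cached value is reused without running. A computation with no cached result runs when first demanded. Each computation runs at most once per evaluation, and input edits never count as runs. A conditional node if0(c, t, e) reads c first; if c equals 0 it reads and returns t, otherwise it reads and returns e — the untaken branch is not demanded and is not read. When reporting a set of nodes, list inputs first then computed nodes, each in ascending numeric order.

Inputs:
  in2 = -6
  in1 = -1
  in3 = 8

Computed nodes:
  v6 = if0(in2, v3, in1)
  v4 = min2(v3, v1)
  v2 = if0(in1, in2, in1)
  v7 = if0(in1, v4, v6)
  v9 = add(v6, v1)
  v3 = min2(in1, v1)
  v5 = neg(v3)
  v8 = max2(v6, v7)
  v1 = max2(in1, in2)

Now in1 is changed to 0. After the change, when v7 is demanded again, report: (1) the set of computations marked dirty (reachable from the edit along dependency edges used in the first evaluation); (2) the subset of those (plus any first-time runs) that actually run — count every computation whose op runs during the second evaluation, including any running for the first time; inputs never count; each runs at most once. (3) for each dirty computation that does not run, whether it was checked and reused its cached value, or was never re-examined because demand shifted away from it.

The edit dirties: v6, v7.
4 computations run: v1, v3, v4, v7.
Unvisited dirty nodes (no longer demanded): v6.
Note the branch switch — demand abandons v6, which is never re-examined.

First demand of the output computes:
  v6 = if0(in2=-6 -> else branch in1) = -1
  v7 = if0(in1=-1 -> else branch v6) = -1

After the edit, cleaning proceeds:
  v1: had never run; runs now, result 0.
  v3: had never run; runs now, result 0.
  v4: had never run; runs now, result 0.
  v6: stays stale; no demand reaches it after the flip.
  v7: a read changed (in1 -1->0) — executes, giving 0.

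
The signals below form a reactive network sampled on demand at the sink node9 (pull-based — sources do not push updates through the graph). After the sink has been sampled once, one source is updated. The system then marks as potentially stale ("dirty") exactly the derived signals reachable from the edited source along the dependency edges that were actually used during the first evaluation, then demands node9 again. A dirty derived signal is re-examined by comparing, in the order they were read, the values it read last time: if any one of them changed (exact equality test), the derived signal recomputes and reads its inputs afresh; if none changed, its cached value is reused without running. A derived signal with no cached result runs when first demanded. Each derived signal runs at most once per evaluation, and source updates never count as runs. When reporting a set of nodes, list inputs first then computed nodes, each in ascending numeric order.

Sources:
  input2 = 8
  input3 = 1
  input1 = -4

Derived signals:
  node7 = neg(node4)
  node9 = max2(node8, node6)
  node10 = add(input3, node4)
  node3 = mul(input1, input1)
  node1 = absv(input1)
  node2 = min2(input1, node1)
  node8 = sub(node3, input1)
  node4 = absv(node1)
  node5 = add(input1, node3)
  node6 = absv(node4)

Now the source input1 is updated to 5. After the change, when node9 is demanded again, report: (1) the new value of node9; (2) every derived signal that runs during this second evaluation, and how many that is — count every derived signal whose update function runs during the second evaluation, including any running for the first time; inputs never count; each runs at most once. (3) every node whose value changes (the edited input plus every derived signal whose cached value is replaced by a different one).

node9 now evaluates to 20.
Run set: node1, node3, node4, node6, node8, node9 (6 run).
Changed values: input1, node1, node3, node4, node6.

Initial pass — values computed on the first demand:
  node1 = absv(-4) = 4
  node3 = mul(-4, -4) = 16
  node4 = absv(4) = 4
  node6 = absv(4) = 4
  node8 = sub(16, -4) = 20
  node9 = max2(20, 4) = 20

Second demand — change propagation:
  node1: re-runs because input1 -4->5; new result 5.
  node3: re-runs because input1 -4->5; input1 -4->5; new result 25.
  node4: re-runs because node1 4->5; new result 5.
  node6: re-runs because node4 4->5; new result 5.
  node8: re-runs because node3 16->25; input1 -4->5; new result 20 (unchanged).
  node9: re-runs because node6 4->5; new result 20 (unchanged).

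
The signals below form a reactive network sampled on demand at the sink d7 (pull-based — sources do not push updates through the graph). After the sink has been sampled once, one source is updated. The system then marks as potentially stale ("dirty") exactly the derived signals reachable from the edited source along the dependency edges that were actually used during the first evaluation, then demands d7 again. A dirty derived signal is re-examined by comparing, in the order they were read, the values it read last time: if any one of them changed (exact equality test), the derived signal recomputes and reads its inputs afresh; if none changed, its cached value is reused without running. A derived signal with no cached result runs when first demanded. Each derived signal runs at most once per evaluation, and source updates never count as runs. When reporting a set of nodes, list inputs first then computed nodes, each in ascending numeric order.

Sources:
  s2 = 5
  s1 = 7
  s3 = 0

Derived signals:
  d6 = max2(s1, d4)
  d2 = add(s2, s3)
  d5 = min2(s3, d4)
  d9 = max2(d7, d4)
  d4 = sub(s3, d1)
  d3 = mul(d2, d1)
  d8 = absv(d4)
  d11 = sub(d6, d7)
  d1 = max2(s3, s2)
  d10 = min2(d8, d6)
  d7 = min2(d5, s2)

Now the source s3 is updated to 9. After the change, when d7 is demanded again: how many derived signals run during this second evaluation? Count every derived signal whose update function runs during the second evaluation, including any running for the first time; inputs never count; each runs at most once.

Run set: d1, d4, d5, d7 (4 run).

Initial pass — values computed on the first demand:
  d1 = max2(0, 5) = 5
  d4 = sub(0, 5) = -5
  d5 = min2(0, -5) = -5
  d7 = min2(-5, 5) = -5

Second demand — change propagation:
  d1: re-runs because s3 0->9; new result 9.
  d4: re-runs because s3 0->9; d1 5->9; new result 0.
  d5: re-runs because s3 0->9; d4 -5->0; new result 0.
  d7: re-runs because d5 -5->0; new result 0.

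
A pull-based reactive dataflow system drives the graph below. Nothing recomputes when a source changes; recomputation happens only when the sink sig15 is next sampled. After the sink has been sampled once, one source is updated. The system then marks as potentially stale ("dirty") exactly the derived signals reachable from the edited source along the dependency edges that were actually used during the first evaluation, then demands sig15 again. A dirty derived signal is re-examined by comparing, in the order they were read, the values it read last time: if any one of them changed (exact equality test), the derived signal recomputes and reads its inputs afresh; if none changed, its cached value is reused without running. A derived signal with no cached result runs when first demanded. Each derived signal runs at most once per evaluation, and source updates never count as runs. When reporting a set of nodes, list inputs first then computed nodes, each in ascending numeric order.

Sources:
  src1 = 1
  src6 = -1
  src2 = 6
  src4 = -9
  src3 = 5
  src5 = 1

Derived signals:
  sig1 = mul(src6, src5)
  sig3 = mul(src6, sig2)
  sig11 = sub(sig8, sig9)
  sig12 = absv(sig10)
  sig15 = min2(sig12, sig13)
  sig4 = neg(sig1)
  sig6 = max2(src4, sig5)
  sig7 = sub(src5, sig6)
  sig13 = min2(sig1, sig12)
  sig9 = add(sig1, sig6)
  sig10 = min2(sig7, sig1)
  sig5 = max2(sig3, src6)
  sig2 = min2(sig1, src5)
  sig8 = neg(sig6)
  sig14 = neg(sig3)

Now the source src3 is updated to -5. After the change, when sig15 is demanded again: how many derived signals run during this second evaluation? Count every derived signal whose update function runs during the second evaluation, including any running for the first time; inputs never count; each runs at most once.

First evaluation (everything demanded from the output):
  sig1 = mul(-1, 1) = -1
  sig2 = min2(-1, 1) = -1
  sig3 = mul(-1, -1) = 1
  sig5 = max2(1, -1) = 1
  sig6 = max2(-9, 1) = 1
  sig7 = sub(1, 1) = 0
  sig10 = min2(0, -1) = -1
  sig12 = absv(-1) = 1
  sig13 = min2(-1, 1) = -1
  sig15 = min2(1, -1) = -1

Propagation after the edit:
  src3 feeds no computation that the output demands — nothing is marked dirty and nothing runs.

Key observation: src3 is never demanded by the output, so the edit triggers no recomputation at all.

Derived signals that run: none — 0 in total.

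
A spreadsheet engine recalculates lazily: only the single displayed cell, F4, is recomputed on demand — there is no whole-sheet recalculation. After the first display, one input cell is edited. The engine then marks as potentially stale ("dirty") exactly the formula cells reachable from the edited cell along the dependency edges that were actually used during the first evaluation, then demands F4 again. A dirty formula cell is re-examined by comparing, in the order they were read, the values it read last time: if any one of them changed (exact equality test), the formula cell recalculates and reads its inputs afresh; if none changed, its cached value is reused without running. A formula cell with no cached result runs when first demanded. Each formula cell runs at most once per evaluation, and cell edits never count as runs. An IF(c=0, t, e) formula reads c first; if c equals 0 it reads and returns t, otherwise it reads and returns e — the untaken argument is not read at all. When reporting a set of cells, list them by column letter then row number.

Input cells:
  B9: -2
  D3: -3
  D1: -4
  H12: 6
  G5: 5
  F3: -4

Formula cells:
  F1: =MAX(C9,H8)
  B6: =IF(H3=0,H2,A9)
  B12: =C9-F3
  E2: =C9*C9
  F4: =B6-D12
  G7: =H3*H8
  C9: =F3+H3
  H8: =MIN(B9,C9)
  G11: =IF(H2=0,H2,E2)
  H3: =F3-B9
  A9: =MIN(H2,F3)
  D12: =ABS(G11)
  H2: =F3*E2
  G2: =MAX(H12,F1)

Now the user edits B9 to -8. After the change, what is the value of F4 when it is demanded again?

New value of F4: -4.

First evaluation (everything demanded from the output):
  H3 = -4 - -2 = -2
  C9 = -4 + -2 = -6
  E2 = -6 * -6 = 36
  H2 = -4 * 36 = -144
  A9 = MIN(-144, -4) = -144
  B6 = IF(H3=0: H3=-2 -> else branch A9) = -144
  G11 = IF(H2=0: H2=-144 -> else branch E2) = 36
  D12 = ABS(36) = 36
  F4 = -144 - 36 = -180

Propagation after the edit:
  H3: runs — B9 -2->-8; result 4.
  C9: runs — H3 -2->4; result 0.
  E2: runs — C9 -6->0; C9 -6->0; result 0.
  H2: runs — E2 36->0; result 0.
  A9: runs — H2 -144->0; result -4.
  B6: runs — H3 -2->4; A9 -144->-4; result -4.
  G11: runs — H2 -144->0; E2 36->0; result 0.
  D12: runs — G11 36->0; result 0.
  F4: runs — B6 -144->-4; D12 36->0; result -4.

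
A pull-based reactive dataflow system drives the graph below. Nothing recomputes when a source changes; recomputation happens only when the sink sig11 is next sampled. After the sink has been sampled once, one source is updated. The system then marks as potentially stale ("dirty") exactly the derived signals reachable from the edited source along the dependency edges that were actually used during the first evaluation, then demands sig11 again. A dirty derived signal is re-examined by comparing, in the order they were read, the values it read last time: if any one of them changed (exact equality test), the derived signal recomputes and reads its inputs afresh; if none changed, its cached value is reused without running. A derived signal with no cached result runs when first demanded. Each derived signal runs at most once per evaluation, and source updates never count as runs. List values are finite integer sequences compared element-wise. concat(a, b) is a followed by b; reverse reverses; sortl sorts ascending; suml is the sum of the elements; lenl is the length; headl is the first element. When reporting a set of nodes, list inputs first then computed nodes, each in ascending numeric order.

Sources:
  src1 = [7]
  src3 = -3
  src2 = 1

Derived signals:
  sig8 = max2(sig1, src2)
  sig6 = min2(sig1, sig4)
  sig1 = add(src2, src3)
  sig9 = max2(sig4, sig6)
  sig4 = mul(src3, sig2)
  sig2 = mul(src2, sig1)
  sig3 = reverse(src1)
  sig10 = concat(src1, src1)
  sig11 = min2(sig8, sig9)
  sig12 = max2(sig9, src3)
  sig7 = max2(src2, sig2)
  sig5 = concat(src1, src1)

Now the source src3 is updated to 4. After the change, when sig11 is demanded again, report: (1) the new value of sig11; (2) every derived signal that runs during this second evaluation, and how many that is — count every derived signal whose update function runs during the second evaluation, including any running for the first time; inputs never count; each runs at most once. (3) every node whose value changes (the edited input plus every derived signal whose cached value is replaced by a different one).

New value of sig11: 5.
Derived signals that run: sig1, sig2, sig4, sig6, sig8, sig9, sig11 — 7 in total.
Values that change: src3, sig1, sig2, sig4, sig6, sig8, sig9, sig11.

First evaluation (everything demanded from the output):
  sig1 = add(1, -3) = -2
  sig2 = mul(1, -2) = -2
  sig4 = mul(-3, -2) = 6
  sig6 = min2(-2, 6) = -2
  sig8 = max2(-2, 1) = 1
  sig9 = max2(6, -2) = 6
  sig11 = min2(1, 6) = 1

Propagation after the edit:
  sig1: runs — src3 -3->4; result 5.
  sig2: runs — sig1 -2->5; result 5.
  sig4: runs — src3 -3->4; sig2 -2->5; result 20.
  sig6: runs — sig1 -2->5; sig4 6->20; result 5.
  sig8: runs — sig1 -2->5; result 5.
  sig9: runs — sig4 6->20; sig6 -2->5; result 20.
  sig11: runs — sig8 1->5; sig9 6->20; result 5.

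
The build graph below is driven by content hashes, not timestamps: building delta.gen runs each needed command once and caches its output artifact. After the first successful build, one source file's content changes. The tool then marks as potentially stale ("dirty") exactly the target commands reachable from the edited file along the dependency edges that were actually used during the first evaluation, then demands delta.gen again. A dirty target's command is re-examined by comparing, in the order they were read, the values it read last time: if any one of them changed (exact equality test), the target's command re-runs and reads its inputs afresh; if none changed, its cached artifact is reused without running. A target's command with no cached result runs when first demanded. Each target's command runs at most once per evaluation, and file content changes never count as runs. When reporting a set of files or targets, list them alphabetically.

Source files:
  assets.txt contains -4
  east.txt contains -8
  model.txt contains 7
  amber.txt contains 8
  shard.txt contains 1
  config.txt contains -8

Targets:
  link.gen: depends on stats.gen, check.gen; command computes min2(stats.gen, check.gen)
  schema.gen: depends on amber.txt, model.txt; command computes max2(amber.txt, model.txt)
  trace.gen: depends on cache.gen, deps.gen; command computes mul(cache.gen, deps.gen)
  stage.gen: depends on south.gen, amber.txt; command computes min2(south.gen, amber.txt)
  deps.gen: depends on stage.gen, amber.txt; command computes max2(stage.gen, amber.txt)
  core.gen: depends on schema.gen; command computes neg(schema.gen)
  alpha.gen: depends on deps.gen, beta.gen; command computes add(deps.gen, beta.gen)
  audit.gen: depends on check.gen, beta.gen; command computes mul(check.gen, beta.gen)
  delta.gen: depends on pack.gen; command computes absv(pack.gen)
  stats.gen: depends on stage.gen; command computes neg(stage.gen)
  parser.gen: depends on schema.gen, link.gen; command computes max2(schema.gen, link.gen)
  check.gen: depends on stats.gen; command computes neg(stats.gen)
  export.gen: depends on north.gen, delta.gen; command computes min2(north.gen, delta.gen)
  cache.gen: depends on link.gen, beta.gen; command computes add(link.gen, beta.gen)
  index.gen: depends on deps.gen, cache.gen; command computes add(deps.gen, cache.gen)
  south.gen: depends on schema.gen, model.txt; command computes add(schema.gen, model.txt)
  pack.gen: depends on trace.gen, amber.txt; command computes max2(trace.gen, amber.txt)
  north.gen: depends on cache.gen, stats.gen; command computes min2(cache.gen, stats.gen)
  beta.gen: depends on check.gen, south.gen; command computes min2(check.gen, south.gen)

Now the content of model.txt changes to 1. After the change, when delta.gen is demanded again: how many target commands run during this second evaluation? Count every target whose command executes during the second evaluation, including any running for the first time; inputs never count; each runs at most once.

Run set: beta.gen, schema.gen, south.gen, stage.gen (4 run).
The important point: at stats.gen every value read last time is unchanged, so the dirty flag clears without a run.

Initial pass — values computed on the first demand:
  schema.gen = max2(8, 7) = 8
  south.gen = add(8, 7) = 15
  stage.gen = min2(15, 8) = 8
  deps.gen = max2(8, 8) = 8
  stats.gen = neg(8) = -8
  check.gen = neg(-8) = 8
  beta.gen = min2(8, 15) = 8
  link.gen = min2(-8, 8) = -8
  cache.gen = add(-8, 8) = 0
  trace.gen = mul(0, 8) = 0
  pack.gen = max2(0, 8) = 8
  delta.gen = absv(8) = 8

Second demand — change propagation:
  schema.gen: re-runs because model.txt 7->1; new result 8 (unchanged).
  south.gen: re-runs because model.txt 7->1; new result 9.
  stage.gen: re-runs because south.gen 15->9; new result 8 (unchanged).
  deps.gen: re-examined; everything it read last time is the same (stage.gen unchanged, amber.txt unchanged) — cache 8 kept, no run.
  stats.gen: re-examined; everything it read last time is the same (stage.gen unchanged) — cache -8 kept, no run.
  check.gen: re-examined; everything it read last time is the same (stats.gen unchanged) — cache 8 kept, no run.
  beta.gen: re-runs because south.gen 15->9; new result 8 (unchanged).
  link.gen: re-examined; everything it read last time is the same (stats.gen unchanged, check.gen unchanged) — cache -8 kept, no run.
  cache.gen: re-examined; everything it read last time is the same (link.gen unchanged, beta.gen unchanged) — cache 0 kept, no run.
  trace.gen: re-examined; everything it read last time is the same (cache.gen unchanged, deps.gen unchanged) — cache 0 kept, no run.
  pack.gen: re-examined; everything it read last time is the same (trace.gen unchanged, amber.txt unchanged) — cache 8 kept, no run.
  delta.gen: re-examined; everything it read last time is the same (pack.gen unchanged) — cache 8 kept, no run.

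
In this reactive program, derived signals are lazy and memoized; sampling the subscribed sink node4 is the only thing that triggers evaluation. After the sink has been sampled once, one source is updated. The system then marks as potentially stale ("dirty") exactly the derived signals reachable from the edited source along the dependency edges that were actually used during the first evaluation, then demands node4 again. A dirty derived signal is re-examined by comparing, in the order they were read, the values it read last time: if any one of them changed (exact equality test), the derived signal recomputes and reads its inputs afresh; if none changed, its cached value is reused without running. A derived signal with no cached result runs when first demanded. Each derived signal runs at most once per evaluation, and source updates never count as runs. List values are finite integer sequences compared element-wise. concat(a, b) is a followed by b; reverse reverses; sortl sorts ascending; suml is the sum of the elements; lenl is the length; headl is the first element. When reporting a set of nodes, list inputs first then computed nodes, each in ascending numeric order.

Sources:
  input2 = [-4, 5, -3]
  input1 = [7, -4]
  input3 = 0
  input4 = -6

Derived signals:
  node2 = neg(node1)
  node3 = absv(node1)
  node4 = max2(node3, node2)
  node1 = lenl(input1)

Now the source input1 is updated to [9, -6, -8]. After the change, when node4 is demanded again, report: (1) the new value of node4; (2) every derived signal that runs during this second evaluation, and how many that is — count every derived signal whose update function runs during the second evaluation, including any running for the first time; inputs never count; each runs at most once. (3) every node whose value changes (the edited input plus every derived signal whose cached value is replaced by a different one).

Demanding node4 again yields 3.
4 derived signals run: node1, node2, node3, node4.
The nodes whose values change: input1, node1, node2, node3, node4.

First demand of the output computes:
  node1 = lenl([7, -4]) = 2
  node2 = neg(2) = -2
  node3 = absv(2) = 2
  node4 = max2(2, -2) = 2

After the edit, cleaning proceeds:
  node1: a read changed (input1 [7, -4]->[9, -6, -8]) — executes, giving 3.
  node2: a read changed (node1 2->3) — executes, giving -3.
  node3: a read changed (node1 2->3) — executes, giving 3.
  node4: a read changed (node3 2->3; node2 -2->-3) — executes, giving 3.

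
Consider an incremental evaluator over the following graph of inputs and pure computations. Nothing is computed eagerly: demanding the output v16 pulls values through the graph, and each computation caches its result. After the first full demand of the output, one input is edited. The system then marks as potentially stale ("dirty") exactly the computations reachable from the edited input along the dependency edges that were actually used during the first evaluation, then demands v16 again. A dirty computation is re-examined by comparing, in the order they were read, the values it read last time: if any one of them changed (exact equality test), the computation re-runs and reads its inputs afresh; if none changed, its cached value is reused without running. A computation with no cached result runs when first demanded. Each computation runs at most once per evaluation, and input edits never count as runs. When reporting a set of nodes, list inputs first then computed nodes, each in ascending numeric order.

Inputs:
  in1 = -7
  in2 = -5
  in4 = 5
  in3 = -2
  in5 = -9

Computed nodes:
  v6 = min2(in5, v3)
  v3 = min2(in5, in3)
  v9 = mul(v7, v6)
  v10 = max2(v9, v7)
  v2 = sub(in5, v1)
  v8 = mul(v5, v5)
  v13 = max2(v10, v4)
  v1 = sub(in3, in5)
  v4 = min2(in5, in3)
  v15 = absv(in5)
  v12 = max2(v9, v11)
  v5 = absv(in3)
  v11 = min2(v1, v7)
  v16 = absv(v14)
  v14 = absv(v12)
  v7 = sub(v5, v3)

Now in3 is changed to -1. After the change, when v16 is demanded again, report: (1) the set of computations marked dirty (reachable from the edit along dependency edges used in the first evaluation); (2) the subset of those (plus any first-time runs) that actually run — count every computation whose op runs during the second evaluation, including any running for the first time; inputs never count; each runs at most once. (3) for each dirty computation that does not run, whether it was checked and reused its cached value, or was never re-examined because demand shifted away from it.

Initial pass — values computed on the first demand:
  v1 = sub(-2, -9) = 7
  v3 = min2(-9, -2) = -9
  v5 = absv(-2) = 2
  v6 = min2(-9, -9) = -9
  v7 = sub(2, -9) = 11
  v9 = mul(11, -9) = -99
  v11 = min2(7, 11) = 7
  v12 = max2(-99, 7) = 7
  v14 = absv(7) = 7
  v16 = absv(7) = 7

Second demand — change propagation:
  v1: re-runs because in3 -2->-1; new result 8.
  v3: re-runs because in3 -2->-1; new result -9 (unchanged).
  v5: re-runs because in3 -2->-1; new result 1.
  v6: re-examined; everything it read last time is the same (in5 unchanged, v3 unchanged) — cache -9 kept, no run.
  v7: re-runs because v5 2->1; new result 10.
  v9: re-runs because v7 11->10; new result -90.
  v11: re-runs because v1 7->8; v7 11->10; new result 8.
  v12: re-runs because v9 -99->-90; v11 7->8; new result 8.
  v14: re-runs because v12 7->8; new result 8.
  v16: re-runs because v14 7->8; new result 8.

The important point: at v6 every value read last time is unchanged, so the dirty flag clears without a run.

Dirty set: v1, v3, v5, v6, v7, v9, v11, v12, v14, v16.
Run set: v1, v3, v5, v7, v9, v11, v12, v14, v16 (9 run).
Re-examined without running (cache reused): v6.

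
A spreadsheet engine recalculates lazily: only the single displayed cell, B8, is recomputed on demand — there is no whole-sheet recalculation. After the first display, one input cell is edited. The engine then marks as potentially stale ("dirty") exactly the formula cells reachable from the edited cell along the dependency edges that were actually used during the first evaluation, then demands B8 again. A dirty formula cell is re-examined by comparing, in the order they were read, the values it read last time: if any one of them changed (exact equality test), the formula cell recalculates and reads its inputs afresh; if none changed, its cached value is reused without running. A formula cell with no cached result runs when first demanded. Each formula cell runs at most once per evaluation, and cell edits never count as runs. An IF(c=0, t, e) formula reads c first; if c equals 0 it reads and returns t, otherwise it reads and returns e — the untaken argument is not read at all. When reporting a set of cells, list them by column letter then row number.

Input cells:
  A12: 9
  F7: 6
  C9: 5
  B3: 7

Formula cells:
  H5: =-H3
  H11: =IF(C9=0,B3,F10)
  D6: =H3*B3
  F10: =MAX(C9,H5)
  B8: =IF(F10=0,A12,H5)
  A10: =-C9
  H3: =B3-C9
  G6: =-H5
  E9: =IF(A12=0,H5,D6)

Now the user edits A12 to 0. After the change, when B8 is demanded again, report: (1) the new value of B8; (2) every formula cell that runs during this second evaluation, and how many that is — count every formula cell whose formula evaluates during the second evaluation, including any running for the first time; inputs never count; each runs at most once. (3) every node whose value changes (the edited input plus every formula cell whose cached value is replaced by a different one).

New value of B8: -2.
Formula cells that run: none — 0 in total.
Values that change: A12.
Key observation: A12 is never demanded by the output, so the edit triggers no recomputation at all.

First evaluation (everything demanded from the output):
  H3 = 7 - 5 = 2
  H5 = -(2) = -2
  F10 = MAX(5, -2) = 5
  B8 = IF(F10=0: F10=5 -> else branch H5) = -2

Propagation after the edit:
  no demanded computation ever read A12, so the edit dirties nothing and nothing runs.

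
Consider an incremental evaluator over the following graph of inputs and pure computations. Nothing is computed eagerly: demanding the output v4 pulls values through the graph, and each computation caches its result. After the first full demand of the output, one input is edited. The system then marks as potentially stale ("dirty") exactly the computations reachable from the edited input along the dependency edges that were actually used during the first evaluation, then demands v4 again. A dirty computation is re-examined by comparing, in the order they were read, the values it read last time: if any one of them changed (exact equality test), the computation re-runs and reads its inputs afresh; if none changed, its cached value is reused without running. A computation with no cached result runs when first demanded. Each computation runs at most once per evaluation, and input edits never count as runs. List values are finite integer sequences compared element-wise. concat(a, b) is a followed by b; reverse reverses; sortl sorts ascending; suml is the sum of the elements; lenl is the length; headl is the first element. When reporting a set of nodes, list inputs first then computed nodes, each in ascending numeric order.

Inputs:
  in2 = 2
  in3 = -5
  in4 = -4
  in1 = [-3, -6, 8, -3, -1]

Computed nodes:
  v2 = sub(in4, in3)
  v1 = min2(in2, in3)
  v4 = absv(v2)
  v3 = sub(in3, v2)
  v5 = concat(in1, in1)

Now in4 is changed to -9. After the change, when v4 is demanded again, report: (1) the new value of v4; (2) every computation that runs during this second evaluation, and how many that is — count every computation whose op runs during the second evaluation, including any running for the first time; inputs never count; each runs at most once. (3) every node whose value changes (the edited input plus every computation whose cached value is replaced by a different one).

Initial pass — values computed on the first demand:
  v2 = sub(-4, -5) = 1
  v4 = absv(1) = 1

Second demand — change propagation:
  v2: re-runs because in4 -4->-9; new result -4.
  v4: re-runs because v2 1->-4; new result 4.

v4 now evaluates to 4.
Run set: v2, v4 (2 run).
Changed values: in4, v2, v4.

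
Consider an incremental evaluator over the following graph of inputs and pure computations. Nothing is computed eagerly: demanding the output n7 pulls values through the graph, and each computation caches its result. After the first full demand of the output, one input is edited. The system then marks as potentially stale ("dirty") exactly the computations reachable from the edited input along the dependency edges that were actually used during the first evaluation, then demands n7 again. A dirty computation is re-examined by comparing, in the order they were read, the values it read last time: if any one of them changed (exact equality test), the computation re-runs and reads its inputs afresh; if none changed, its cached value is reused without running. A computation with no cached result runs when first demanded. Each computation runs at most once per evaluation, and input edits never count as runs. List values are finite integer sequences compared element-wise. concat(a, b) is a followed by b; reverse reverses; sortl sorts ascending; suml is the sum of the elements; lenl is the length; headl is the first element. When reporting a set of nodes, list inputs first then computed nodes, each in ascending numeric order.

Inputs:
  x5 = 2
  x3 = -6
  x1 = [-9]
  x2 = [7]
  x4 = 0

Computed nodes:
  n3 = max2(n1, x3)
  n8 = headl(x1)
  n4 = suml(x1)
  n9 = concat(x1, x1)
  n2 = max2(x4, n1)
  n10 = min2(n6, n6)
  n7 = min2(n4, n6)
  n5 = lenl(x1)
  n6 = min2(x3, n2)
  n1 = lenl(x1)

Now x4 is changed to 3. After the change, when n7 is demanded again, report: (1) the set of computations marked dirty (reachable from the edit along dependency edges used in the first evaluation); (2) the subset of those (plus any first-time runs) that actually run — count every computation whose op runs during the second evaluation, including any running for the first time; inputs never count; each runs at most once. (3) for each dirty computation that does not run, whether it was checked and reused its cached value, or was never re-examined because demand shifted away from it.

Initial pass — values computed on the first demand:
  n1 = lenl([-9]) = 1
  n2 = max2(0, 1) = 1
  n4 = suml([-9]) = -9
  n6 = min2(-6, 1) = -6
  n7 = min2(-9, -6) = -9

Second demand — change propagation:
  n2: re-runs because x4 0->3; new result 3.
  n6: re-runs because n2 1->3; new result -6 (unchanged).
  n7: re-examined; everything it read last time is the same (n4 unchanged, n6 unchanged) — cache -9 kept, no run.

The important point: n6 recomputes to an identical value, and the output ends up unchanged.

Dirty set: n2, n6, n7.
Run set: n2, n6 (2 run).
Re-examined without running (cache reused): n7.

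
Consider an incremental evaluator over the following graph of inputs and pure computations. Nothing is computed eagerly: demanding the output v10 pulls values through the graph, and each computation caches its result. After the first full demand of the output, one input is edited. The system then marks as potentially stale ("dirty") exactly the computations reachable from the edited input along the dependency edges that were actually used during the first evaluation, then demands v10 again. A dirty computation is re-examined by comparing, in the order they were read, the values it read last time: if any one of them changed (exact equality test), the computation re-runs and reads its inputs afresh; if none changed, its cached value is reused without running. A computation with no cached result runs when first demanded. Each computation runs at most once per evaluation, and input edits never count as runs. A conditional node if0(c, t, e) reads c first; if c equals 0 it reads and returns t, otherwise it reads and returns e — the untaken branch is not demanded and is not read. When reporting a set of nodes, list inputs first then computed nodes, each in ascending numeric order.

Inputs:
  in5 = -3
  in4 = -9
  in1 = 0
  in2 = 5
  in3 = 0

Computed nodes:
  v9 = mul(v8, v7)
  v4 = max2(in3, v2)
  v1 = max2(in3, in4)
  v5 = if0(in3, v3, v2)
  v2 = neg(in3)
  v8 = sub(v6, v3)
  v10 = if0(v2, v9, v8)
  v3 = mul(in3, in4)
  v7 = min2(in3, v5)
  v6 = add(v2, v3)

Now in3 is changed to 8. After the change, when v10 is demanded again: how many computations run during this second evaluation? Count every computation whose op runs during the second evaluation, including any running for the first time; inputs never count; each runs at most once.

Run set: v2, v3, v6, v8, v10 (5 run).
The important point: the flipped condition redirects demand; v5, v7, v9 are left stale, never re-checked.

Initial pass — values computed on the first demand:
  v2 = neg(0) = 0
  v3 = mul(0, -9) = 0
  v5 = if0(in3=0 -> then branch v3) = 0
  v6 = add(0, 0) = 0
  v7 = min2(0, 0) = 0
  v8 = sub(0, 0) = 0
  v9 = mul(0, 0) = 0
  v10 = if0(v2=0 -> then branch v9) = 0

Second demand — change propagation:
  v2: re-runs because in3 0->8; new result -8.
  v3: re-runs because in3 0->8; new result -72.
  v5: dirty yet unreached — the second evaluation never asks for it.
  v6: re-runs because v2 0->-8; v3 0->-72; new result -80.
  v7: dirty yet unreached — the second evaluation never asks for it.
  v8: re-runs because v6 0->-80; v3 0->-72; new result -8.
  v9: dirty yet unreached — the second evaluation never asks for it.
  v10: re-runs because v2 0->-8; new result -8.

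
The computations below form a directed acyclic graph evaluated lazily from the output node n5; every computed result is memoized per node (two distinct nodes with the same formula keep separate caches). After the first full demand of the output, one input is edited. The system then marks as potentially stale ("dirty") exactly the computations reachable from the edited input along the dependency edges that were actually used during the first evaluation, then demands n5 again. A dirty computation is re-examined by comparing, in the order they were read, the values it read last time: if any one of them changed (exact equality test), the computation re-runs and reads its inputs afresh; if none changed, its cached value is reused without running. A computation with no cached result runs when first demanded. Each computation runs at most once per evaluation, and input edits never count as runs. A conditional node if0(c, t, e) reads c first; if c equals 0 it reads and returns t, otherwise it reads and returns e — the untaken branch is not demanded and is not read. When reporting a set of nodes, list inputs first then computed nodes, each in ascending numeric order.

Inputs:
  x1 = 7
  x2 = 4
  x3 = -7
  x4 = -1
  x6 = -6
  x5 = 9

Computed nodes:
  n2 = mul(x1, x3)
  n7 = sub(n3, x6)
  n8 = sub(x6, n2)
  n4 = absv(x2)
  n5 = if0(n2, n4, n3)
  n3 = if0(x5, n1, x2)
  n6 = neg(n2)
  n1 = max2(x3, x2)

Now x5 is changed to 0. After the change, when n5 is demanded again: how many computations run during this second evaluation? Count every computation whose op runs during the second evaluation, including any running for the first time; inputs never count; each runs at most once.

2 computations run: n1, n3.
Note the branch switch — n1 had no cache and runs now for the first time.

First demand of the output computes:
  n2 = mul(7, -7) = -49
  n3 = if0(x5=9 -> else branch x2) = 4
  n5 = if0(n2=-49 -> else branch n3) = 4

After the edit, cleaning proceeds:
  n1: had never run; runs now, result 4.
  n3: a read changed (x5 9->0) — executes, giving 4 — identical to its old value.
  n5: dirty, but its reads are unchanged (n2 unchanged, n3 unchanged); cached 4 stands.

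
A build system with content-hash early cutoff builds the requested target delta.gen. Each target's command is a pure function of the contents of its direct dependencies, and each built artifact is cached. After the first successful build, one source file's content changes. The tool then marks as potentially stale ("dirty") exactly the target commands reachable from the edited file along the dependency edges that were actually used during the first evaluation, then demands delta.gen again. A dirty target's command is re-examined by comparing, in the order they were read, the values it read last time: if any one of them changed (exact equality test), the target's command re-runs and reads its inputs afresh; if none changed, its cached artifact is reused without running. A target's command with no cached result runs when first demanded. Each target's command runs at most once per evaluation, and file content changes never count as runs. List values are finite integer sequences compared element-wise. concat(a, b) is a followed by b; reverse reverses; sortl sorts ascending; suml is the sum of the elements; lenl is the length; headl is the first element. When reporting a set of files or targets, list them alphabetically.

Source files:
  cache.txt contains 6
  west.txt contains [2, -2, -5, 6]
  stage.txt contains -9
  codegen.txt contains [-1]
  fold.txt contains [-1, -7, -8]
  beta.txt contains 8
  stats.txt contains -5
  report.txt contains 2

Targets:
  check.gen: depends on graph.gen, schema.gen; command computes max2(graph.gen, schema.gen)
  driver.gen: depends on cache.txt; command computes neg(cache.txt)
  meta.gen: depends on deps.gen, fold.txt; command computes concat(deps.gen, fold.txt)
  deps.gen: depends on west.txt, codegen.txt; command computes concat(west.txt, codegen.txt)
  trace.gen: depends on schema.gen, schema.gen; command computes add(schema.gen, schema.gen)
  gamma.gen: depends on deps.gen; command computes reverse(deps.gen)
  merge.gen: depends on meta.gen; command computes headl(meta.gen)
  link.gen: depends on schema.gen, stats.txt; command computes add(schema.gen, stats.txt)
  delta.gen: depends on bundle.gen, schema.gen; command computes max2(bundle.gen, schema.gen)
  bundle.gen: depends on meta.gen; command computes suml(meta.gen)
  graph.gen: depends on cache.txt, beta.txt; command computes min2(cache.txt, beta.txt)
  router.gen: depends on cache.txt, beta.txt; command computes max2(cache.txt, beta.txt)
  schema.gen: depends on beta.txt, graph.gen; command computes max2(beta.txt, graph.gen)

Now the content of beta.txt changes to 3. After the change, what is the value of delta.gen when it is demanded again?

First evaluation (everything demanded from the output):
  deps.gen = concat([2, -2, -5, 6], [-1]) = [2, -2, -5, 6, -1]
  graph.gen = min2(6, 8) = 6
  meta.gen = concat([2, -2, -5, 6, -1], [-1, -7, -8]) = [2, -2, -5, 6, -1, -1, -7, -8]
  bundle.gen = suml([2, -2, -5, 6, -1, -1, -7, -8]) = -16
  schema.gen = max2(8, 6) = 8
  delta.gen = max2(-16, 8) = 8

Propagation after the edit:
  graph.gen: runs — beta.txt 8->3; result 3.
  schema.gen: runs — beta.txt 8->3; graph.gen 6->3; result 3.
  delta.gen: runs — schema.gen 8->3; result 3.

New value of delta.gen: 3.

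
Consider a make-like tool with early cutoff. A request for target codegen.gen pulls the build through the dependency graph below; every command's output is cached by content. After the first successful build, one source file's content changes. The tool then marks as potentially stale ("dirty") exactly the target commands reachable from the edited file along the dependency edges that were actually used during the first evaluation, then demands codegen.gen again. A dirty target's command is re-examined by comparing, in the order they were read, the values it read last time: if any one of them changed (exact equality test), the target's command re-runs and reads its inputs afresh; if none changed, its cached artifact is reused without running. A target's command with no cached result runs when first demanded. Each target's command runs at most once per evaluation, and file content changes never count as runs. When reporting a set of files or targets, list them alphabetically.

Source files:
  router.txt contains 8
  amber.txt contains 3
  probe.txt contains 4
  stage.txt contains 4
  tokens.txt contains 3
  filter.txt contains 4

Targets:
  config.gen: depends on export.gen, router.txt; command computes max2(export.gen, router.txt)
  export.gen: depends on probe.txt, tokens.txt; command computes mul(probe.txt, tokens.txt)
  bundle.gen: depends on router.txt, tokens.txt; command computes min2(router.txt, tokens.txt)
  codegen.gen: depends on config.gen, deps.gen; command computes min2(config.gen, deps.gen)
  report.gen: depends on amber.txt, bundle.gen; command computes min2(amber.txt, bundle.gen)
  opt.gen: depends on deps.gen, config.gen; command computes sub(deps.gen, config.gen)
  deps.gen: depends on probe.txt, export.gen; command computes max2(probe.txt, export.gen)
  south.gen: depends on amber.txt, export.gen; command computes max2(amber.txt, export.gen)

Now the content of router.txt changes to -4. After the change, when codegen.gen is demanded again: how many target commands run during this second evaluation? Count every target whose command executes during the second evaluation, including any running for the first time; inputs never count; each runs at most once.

1 target commands run: config.gen.
Note the absorption at config.gen: it re-runs yet its value is the same, leaving the output's value untouched.

First demand of the output computes:
  export.gen = mul(4, 3) = 12
  config.gen = max2(12, 8) = 12
  deps.gen = max2(4, 12) = 12
  codegen.gen = min2(12, 12) = 12

After the edit, cleaning proceeds:
  config.gen: a read changed (router.txt 8->-4) — executes, giving 12 — identical to its old value.
  codegen.gen: dirty, but its reads are unchanged (config.gen unchanged, deps.gen unchanged); cached 12 stands.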